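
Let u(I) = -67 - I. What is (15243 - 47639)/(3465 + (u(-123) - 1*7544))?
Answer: 32396/4023 ≈ 8.0527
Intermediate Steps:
(15243 - 47639)/(3465 + (u(-123) - 1*7544)) = (15243 - 47639)/(3465 + ((-67 - 1*(-123)) - 1*7544)) = -32396/(3465 + ((-67 + 123) - 7544)) = -32396/(3465 + (56 - 7544)) = -32396/(3465 - 7488) = -32396/(-4023) = -32396*(-1/4023) = 32396/4023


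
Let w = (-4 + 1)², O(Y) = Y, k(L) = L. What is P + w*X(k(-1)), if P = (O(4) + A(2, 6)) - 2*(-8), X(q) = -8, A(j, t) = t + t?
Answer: -40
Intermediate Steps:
A(j, t) = 2*t
P = 32 (P = (4 + 2*6) - 2*(-8) = (4 + 12) + 16 = 16 + 16 = 32)
w = 9 (w = (-3)² = 9)
P + w*X(k(-1)) = 32 + 9*(-8) = 32 - 72 = -40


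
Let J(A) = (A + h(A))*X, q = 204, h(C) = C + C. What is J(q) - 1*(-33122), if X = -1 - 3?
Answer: 30674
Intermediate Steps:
h(C) = 2*C
X = -4
J(A) = -12*A (J(A) = (A + 2*A)*(-4) = (3*A)*(-4) = -12*A)
J(q) - 1*(-33122) = -12*204 - 1*(-33122) = -2448 + 33122 = 30674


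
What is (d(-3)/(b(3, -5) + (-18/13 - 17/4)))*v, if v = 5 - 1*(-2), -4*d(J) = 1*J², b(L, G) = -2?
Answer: 819/397 ≈ 2.0630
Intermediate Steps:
d(J) = -J²/4
v = 7 (v = 5 + 2 = 7)
(d(-3)/(b(3, -5) + (-18/13 - 17/4)))*v = ((-¼*(-3)²)/(-2 + (-18/13 - 17/4)))*7 = ((-¼*9)/(-2 + (-18*1/13 - 17*¼)))*7 = (-9/4/(-2 + (-18/13 - 17/4)))*7 = (-9/4/(-2 - 293/52))*7 = (-9/4/(-397/52))*7 = -52/397*(-9/4)*7 = (117/397)*7 = 819/397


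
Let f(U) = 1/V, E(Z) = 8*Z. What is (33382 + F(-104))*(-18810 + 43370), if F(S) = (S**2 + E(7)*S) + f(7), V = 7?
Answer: 6597282640/7 ≈ 9.4247e+8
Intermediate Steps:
f(U) = 1/7
F(S) = 1/7 + S**2 + 56*S (F(S) = (S**2 + (8*7)*S) + 1/7 = (S**2 + 56*S) + 1/7 = 1/7 + S**2 + 56*S)
(33382 + F(-104))*(-18810 + 43370) = (33382 + (1/7 + (-104)**2 + 56*(-104)))*(-18810 + 43370) = (33382 + (1/7 + 10816 - 5824))*24560 = (33382 + 34945/7)*24560 = (268619/7)*24560 = 6597282640/7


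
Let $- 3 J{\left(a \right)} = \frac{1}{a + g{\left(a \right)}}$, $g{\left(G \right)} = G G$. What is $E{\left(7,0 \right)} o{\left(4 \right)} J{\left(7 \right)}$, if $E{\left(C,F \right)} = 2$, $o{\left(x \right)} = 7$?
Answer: $- \frac{1}{12} \approx -0.083333$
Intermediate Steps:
$g{\left(G \right)} = G^{2}$
$J{\left(a \right)} = - \frac{1}{3 \left(a + a^{2}\right)}$
$E{\left(7,0 \right)} o{\left(4 \right)} J{\left(7 \right)} = 2 \cdot 7 \left(- \frac{1}{3 \cdot 7 \left(1 + 7\right)}\right) = 14 \left(\left(- \frac{1}{3}\right) \frac{1}{7} \cdot \frac{1}{8}\right) = 14 \left(- \frac{1}{168}\right) = - \frac{1}{12}$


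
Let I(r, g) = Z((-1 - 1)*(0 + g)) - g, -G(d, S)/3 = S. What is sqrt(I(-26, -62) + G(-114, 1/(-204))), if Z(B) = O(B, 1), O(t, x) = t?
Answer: sqrt(215033)/34 ≈ 13.639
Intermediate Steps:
G(d, S) = -3*S
Z(B) = B
I(r, g) = -3*g (I(r, g) = (-1 - 1)*(0 + g) - g = -2*g - g = -3*g)
sqrt(I(-26, -62) + G(-114, 1/(-204))) = sqrt(-3*(-62) - 3/(-204)) = sqrt(186 - 3*(-1/204)) = sqrt(186 + 1/68) = sqrt(12649/68) = sqrt(215033)/34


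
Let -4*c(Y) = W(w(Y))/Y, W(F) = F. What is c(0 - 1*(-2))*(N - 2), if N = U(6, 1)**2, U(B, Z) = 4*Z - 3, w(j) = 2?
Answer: 1/4 ≈ 0.25000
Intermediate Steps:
U(B, Z) = -3 + 4*Z
N = 1 (N = (-3 + 4*1)**2 = (-3 + 4)**2 = 1**2 = 1)
c(Y) = -1/(2*Y)
c(0 - 1*(-2))*(N - 2) = (-1/(2*(0 - 1*(-2))))*(1 - 2) = -1/(2*(0 + 2))*(-1) = -1/2/2*(-1) = -1/2*1/2*(-1) = -1/4*(-1) = 1/4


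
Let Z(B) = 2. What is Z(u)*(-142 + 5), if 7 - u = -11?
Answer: -274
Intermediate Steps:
u = 18 (u = 7 - 1*(-11) = 7 + 11 = 18)
Z(u)*(-142 + 5) = 2*(-142 + 5) = 2*(-137) = -274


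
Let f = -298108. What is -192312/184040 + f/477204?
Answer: -4582370374/2744519505 ≈ -1.6696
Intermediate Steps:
-192312/184040 + f/477204 = -192312/184040 - 298108/477204 = -192312*1/184040 - 298108*1/477204 = -24039/23005 - 74527/119301 = -4582370374/2744519505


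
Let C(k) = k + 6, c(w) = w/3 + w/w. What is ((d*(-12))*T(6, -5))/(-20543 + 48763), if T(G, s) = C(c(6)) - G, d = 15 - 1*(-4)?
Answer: -171/7055 ≈ -0.024238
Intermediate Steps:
d = 19 (d = 15 + 4 = 19)
c(w) = 1 + w/3 (c(w) = w*(⅓) + 1 = w/3 + 1 = 1 + w/3)
C(k) = 6 + k
T(G, s) = 9 - G (T(G, s) = (6 + (1 + (⅓)*6)) - G = (6 + (1 + 2)) - G = (6 + 3) - G = 9 - G)
((d*(-12))*T(6, -5))/(-20543 + 48763) = ((19*(-12))*(9 - 1*6))/(-20543 + 48763) = -228*(9 - 6)/28220 = -228*3*(1/28220) = -684*1/28220 = -171/7055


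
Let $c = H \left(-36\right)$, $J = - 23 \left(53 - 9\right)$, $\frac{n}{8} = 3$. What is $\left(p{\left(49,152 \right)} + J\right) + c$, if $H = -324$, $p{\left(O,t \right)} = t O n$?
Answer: $189404$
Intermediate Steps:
$n = 24$ ($n = 8 \cdot 3 = 24$)
$p{\left(O,t \right)} = 24 O t$ ($p{\left(O,t \right)} = t O 24 = O t 24 = 24 O t$)
$J = -1012$ ($J = \left(-23\right) 44 = -1012$)
$c = 11664$ ($c = \left(-324\right) \left(-36\right) = 11664$)
$\left(p{\left(49,152 \right)} + J\right) + c = \left(24 \cdot 49 \cdot 152 - 1012\right) + 11664 = \left(178752 - 1012\right) + 11664 = 177740 + 11664 = 189404$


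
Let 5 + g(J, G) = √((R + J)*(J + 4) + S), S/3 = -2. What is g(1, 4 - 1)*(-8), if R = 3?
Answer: 40 - 8*√14 ≈ 10.067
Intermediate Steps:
S = -6 (S = 3*(-2) = -6)
g(J, G) = -5 + √(-6 + (3 + J)*(4 + J)) (g(J, G) = -5 + √((3 + J)*(J + 4) - 6) = -5 + √((3 + J)*(4 + J) - 6) = -5 + √(-6 + (3 + J)*(4 + J)))
g(1, 4 - 1)*(-8) = (-5 + √(6 + 1² + 7*1))*(-8) = (-5 + √(6 + 1 + 7))*(-8) = (-5 + √14)*(-8) = 40 - 8*√14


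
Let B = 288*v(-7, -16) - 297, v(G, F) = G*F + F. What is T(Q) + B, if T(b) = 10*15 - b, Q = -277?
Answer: 27778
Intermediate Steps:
v(G, F) = F + F*G (v(G, F) = F*G + F = F + F*G)
T(b) = 150 - b
B = 27351 (B = 288*(-16*(1 - 7)) - 297 = 288*(-16*(-6)) - 297 = 288*96 - 297 = 27648 - 297 = 27351)
T(Q) + B = (150 - 1*(-277)) + 27351 = (150 + 277) + 27351 = 427 + 27351 = 27778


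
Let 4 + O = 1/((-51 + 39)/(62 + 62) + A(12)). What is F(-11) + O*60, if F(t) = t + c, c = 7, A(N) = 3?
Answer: -670/3 ≈ -223.33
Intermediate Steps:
O = -329/90 (O = -4 + 1/((-51 + 39)/(62 + 62) + 3) = -4 + 1/(-12/124 + 3) = -4 + 1/(-12*1/124 + 3) = -4 + 1/(-3/31 + 3) = -4 + 1/(90/31) = -4 + 31/90 = -329/90 ≈ -3.6556)
F(t) = 7 + t (F(t) = t + 7 = 7 + t)
F(-11) + O*60 = (7 - 11) - 329/90*60 = -4 - 658/3 = -670/3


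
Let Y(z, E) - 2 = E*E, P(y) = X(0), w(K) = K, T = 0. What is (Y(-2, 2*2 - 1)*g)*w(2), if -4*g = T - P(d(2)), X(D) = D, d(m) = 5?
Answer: 0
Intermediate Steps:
P(y) = 0
g = 0 (g = -(0 - 1*0)/4 = -(0 + 0)/4 = -1/4*0 = 0)
Y(z, E) = 2 + E**2 (Y(z, E) = 2 + E*E = 2 + E**2)
(Y(-2, 2*2 - 1)*g)*w(2) = ((2 + (2*2 - 1)**2)*0)*2 = ((2 + (4 - 1)**2)*0)*2 = ((2 + 3**2)*0)*2 = ((2 + 9)*0)*2 = (11*0)*2 = 0*2 = 0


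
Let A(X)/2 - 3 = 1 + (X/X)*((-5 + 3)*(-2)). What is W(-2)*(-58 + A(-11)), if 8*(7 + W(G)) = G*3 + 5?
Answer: 1197/4 ≈ 299.25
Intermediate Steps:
W(G) = -51/8 + 3*G/8 (W(G) = -7 + (G*3 + 5)/8 = -7 + (3*G + 5)/8 = -7 + (5 + 3*G)/8 = -7 + (5/8 + 3*G/8) = -51/8 + 3*G/8)
A(X) = 16 (A(X) = 6 + 2*(1 + (X/X)*((-5 + 3)*(-2))) = 6 + 2*(1 + 1*(-2*(-2))) = 6 + 2*(1 + 1*4) = 6 + 2*(1 + 4) = 6 + 2*5 = 6 + 10 = 16)
W(-2)*(-58 + A(-11)) = (-51/8 + (3/8)*(-2))*(-58 + 16) = (-51/8 - 3/4)*(-42) = -57/8*(-42) = 1197/4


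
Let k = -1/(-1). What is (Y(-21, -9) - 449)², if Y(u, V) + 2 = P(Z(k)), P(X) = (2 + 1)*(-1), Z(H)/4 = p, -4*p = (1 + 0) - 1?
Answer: 206116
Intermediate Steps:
k = 1 (k = -1*(-1) = 1)
p = 0 (p = -((1 + 0) - 1)/4 = -(1 - 1)/4 = -¼*0 = 0)
Z(H) = 0 (Z(H) = 4*0 = 0)
P(X) = -3 (P(X) = 3*(-1) = -3)
Y(u, V) = -5 (Y(u, V) = -2 - 3 = -5)
(Y(-21, -9) - 449)² = (-5 - 449)² = (-454)² = 206116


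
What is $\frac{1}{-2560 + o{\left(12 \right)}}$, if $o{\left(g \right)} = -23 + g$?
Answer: $- \frac{1}{2571} \approx -0.00038895$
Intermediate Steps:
$\frac{1}{-2560 + o{\left(12 \right)}} = \frac{1}{-2560 + \left(-23 + 12\right)} = \frac{1}{-2560 - 11} = \frac{1}{-2571} = - \frac{1}{2571}$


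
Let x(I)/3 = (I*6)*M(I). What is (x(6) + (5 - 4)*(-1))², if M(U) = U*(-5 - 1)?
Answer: 15124321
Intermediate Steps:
M(U) = -6*U (M(U) = U*(-6) = -6*U)
x(I) = -108*I² (x(I) = 3*((I*6)*(-6*I)) = 3*((6*I)*(-6*I)) = 3*(-36*I²) = -108*I²)
(x(6) + (5 - 4)*(-1))² = (-108*6² + (5 - 4)*(-1))² = (-108*36 + 1*(-1))² = (-3888 - 1)² = (-3889)² = 15124321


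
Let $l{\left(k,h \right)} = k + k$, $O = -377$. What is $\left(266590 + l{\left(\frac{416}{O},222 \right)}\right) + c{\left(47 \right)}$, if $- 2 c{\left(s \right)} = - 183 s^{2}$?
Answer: $\frac{27185255}{58} \approx 4.6871 \cdot 10^{5}$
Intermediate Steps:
$c{\left(s \right)} = \frac{183 s^{2}}{2}$ ($c{\left(s \right)} = - \frac{\left(-183\right) s^{2}}{2} = \frac{183 s^{2}}{2}$)
$l{\left(k,h \right)} = 2 k$
$\left(266590 + l{\left(\frac{416}{O},222 \right)}\right) + c{\left(47 \right)} = \left(266590 + 2 \frac{416}{-377}\right) + \frac{183 \cdot 47^{2}}{2} = \left(266590 + 2 \cdot 416 \left(- \frac{1}{377}\right)\right) + \frac{183}{2} \cdot 2209 = \left(266590 + 2 \left(- \frac{32}{29}\right)\right) + \frac{404247}{2} = \left(266590 - \frac{64}{29}\right) + \frac{404247}{2} = \frac{7731046}{29} + \frac{404247}{2} = \frac{27185255}{58}$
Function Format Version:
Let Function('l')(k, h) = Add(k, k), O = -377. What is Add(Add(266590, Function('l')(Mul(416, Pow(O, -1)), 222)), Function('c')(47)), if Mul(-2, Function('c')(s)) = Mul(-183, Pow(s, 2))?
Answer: Rational(27185255, 58) ≈ 4.6871e+5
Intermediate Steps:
Function('c')(s) = Mul(Rational(183, 2), Pow(s, 2)) (Function('c')(s) = Mul(Rational(-1, 2), Mul(-183, Pow(s, 2))) = Mul(Rational(183, 2), Pow(s, 2)))
Function('l')(k, h) = Mul(2, k)
Add(Add(266590, Function('l')(Mul(416, Pow(O, -1)), 222)), Function('c')(47)) = Add(Add(266590, Mul(2, Mul(416, Pow(-377, -1)))), Mul(Rational(183, 2), Pow(47, 2))) = Add(Add(266590, Mul(2, Mul(416, Rational(-1, 377)))), Mul(Rational(183, 2), 2209)) = Add(Add(266590, Mul(2, Rational(-32, 29))), Rational(404247, 2)) = Add(Add(266590, Rational(-64, 29)), Rational(404247, 2)) = Add(Rational(7731046, 29), Rational(404247, 2)) = Rational(27185255, 58)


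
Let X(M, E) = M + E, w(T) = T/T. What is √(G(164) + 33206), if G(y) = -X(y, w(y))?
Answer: √33041 ≈ 181.77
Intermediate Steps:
w(T) = 1
X(M, E) = E + M
G(y) = -1 - y (G(y) = -(1 + y) = -1 - y)
√(G(164) + 33206) = √((-1 - 1*164) + 33206) = √((-1 - 164) + 33206) = √(-165 + 33206) = √33041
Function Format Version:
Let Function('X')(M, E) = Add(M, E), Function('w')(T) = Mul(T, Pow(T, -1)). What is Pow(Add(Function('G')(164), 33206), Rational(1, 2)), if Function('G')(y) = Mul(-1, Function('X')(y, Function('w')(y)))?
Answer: Pow(33041, Rational(1, 2)) ≈ 181.77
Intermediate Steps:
Function('w')(T) = 1
Function('X')(M, E) = Add(E, M)
Function('G')(y) = Add(-1, Mul(-1, y)) (Function('G')(y) = Mul(-1, Add(1, y)) = Add(-1, Mul(-1, y)))
Pow(Add(Function('G')(164), 33206), Rational(1, 2)) = Pow(Add(Add(-1, Mul(-1, 164)), 33206), Rational(1, 2)) = Pow(Add(Add(-1, -164), 33206), Rational(1, 2)) = Pow(Add(-165, 33206), Rational(1, 2)) = Pow(33041, Rational(1, 2))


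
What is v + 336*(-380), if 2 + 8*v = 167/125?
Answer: -127680083/1000 ≈ -1.2768e+5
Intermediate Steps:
v = -83/1000 (v = -1/4 + (167/125)/8 = -1/4 + (167*(1/125))/8 = -1/4 + (1/8)*(167/125) = -1/4 + 167/1000 = -83/1000 ≈ -0.083000)
v + 336*(-380) = -83/1000 + 336*(-380) = -83/1000 - 127680 = -127680083/1000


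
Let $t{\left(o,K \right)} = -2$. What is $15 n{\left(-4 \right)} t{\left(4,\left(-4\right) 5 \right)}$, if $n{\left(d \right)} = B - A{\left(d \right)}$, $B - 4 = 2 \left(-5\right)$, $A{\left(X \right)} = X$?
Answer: $60$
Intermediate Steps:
$B = -6$ ($B = 4 + 2 \left(-5\right) = 4 - 10 = -6$)
$n{\left(d \right)} = -6 - d$
$15 n{\left(-4 \right)} t{\left(4,\left(-4\right) 5 \right)} = 15 \left(-6 - -4\right) \left(-2\right) = 15 \left(-6 + 4\right) \left(-2\right) = 15 \left(-2\right) \left(-2\right) = \left(-30\right) \left(-2\right) = 60$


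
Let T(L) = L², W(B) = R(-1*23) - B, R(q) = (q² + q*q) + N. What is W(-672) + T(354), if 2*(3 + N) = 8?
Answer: 127047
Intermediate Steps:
N = 1 (N = -3 + (½)*8 = -3 + 4 = 1)
R(q) = 1 + 2*q² (R(q) = (q² + q*q) + 1 = (q² + q²) + 1 = 2*q² + 1 = 1 + 2*q²)
W(B) = 1059 - B (W(B) = (1 + 2*(-1*23)²) - B = (1 + 2*(-23)²) - B = (1 + 2*529) - B = (1 + 1058) - B = 1059 - B)
W(-672) + T(354) = (1059 - 1*(-672)) + 354² = (1059 + 672) + 125316 = 1731 + 125316 = 127047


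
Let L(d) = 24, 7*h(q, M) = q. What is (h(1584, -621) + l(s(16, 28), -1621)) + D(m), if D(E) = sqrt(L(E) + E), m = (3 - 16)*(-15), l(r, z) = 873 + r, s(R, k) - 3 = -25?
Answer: 7541/7 + sqrt(219) ≈ 1092.1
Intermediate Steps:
s(R, k) = -22 (s(R, k) = 3 - 25 = -22)
h(q, M) = q/7
m = 195 (m = -13*(-15) = 195)
D(E) = sqrt(24 + E)
(h(1584, -621) + l(s(16, 28), -1621)) + D(m) = ((1/7)*1584 + (873 - 22)) + sqrt(24 + 195) = (1584/7 + 851) + sqrt(219) = 7541/7 + sqrt(219)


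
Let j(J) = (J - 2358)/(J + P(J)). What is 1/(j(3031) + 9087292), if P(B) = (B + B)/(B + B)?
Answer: 3032/27552670017 ≈ 1.1004e-7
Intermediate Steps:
P(B) = 1 (P(B) = (2*B)/((2*B)) = (2*B)*(1/(2*B)) = 1)
j(J) = (-2358 + J)/(1 + J) (j(J) = (J - 2358)/(J + 1) = (-2358 + J)/(1 + J))
1/(j(3031) + 9087292) = 1/((-2358 + 3031)/(1 + 3031) + 9087292) = 1/(673/3032 + 9087292) = 1/(27552670017/3032) = 3032/27552670017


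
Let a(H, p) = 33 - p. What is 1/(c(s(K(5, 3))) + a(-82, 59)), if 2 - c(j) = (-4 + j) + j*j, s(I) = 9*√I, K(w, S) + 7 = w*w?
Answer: -739/1091513 + 27*√2/2183026 ≈ -0.00065955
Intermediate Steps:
K(w, S) = -7 + w² (K(w, S) = -7 + w*w = -7 + w²)
c(j) = 6 - j - j² (c(j) = 2 - ((-4 + j) + j*j) = 2 - ((-4 + j) + j²) = 2 - (-4 + j + j²) = 2 + (4 - j - j²) = 6 - j - j²)
1/(c(s(K(5, 3))) + a(-82, 59)) = 1/((6 - 9*√(-7 + 5²) - (9*√(-7 + 5²))²) + (33 - 1*59)) = 1/((6 - 9*√(-7 + 25) - (9*√(-7 + 25))²) + (33 - 59)) = 1/((6 - 9*√18 - (9*√18)²) - 26) = 1/((6 - 9*3*√2 - (9*(3*√2))²) - 26) = 1/((6 - 27*√2 - (27*√2)²) - 26) = 1/((6 - 27*√2 - 1*1458) - 26) = 1/((6 - 27*√2 - 1458) - 26) = 1/((-1452 - 27*√2) - 26) = 1/(-1478 - 27*√2)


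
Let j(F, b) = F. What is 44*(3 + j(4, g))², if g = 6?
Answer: 2156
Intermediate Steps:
44*(3 + j(4, g))² = 44*(3 + 4)² = 44*7² = 44*49 = 2156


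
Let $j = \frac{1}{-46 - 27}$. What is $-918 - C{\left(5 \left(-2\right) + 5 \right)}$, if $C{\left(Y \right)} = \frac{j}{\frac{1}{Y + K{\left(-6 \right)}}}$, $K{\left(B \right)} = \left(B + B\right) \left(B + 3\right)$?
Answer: $- \frac{66983}{73} \approx -917.58$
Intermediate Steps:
$K{\left(B \right)} = 2 B \left(3 + B\right)$
$j = - \frac{1}{73}$ ($j = \frac{1}{-73} = - \frac{1}{73} \approx -0.013699$)
$C{\left(Y \right)} = - \frac{36}{73} - \frac{Y}{73}$ ($C{\left(Y \right)} = - \frac{1}{73 \frac{1}{Y + 2 \left(-6\right) \left(3 - 6\right)}} = - \frac{1}{73 \frac{1}{Y + 2 \left(-6\right) \left(-3\right)}} = - \frac{1}{73 \frac{1}{Y + 36}} = - \frac{1}{73 \frac{1}{36 + Y}} = - \frac{36 + Y}{73} = - \frac{36}{73} - \frac{Y}{73}$)
$-918 - C{\left(5 \left(-2\right) + 5 \right)} = -918 - \left(- \frac{36}{73} - \frac{5 \left(-2\right) + 5}{73}\right) = -918 - \left(- \frac{36}{73} - \frac{-10 + 5}{73}\right) = -918 - \left(- \frac{36}{73} - - \frac{5}{73}\right) = -918 - \left(- \frac{36}{73} + \frac{5}{73}\right) = -918 - - \frac{31}{73} = -918 + \frac{31}{73} = - \frac{66983}{73}$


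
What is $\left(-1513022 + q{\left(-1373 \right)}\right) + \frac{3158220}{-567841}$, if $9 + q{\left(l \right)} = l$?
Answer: $- \frac{859943839984}{567841} \approx -1.5144 \cdot 10^{6}$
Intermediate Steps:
$q{\left(l \right)} = -9 + l$
$\left(-1513022 + q{\left(-1373 \right)}\right) + \frac{3158220}{-567841} = \left(-1513022 - 1382\right) + \frac{3158220}{-567841} = \left(-1513022 - 1382\right) + 3158220 \left(- \frac{1}{567841}\right) = -1514404 - \frac{3158220}{567841} = - \frac{859943839984}{567841}$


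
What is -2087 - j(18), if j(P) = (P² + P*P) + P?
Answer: -2753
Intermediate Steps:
j(P) = P + 2*P² (j(P) = (P² + P²) + P = 2*P² + P = P + 2*P²)
-2087 - j(18) = -2087 - 18*(1 + 2*18) = -2087 - 18*(1 + 36) = -2087 - 18*37 = -2087 - 1*666 = -2087 - 666 = -2753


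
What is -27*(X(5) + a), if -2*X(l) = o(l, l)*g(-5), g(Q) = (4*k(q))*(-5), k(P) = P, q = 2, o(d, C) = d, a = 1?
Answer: -2727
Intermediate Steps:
g(Q) = -40 (g(Q) = (4*2)*(-5) = 8*(-5) = -40)
X(l) = 20*l (X(l) = -l*(-40)/2 = -(-20)*l = 20*l)
-27*(X(5) + a) = -27*(20*5 + 1) = -27*(100 + 1) = -27*101 = -2727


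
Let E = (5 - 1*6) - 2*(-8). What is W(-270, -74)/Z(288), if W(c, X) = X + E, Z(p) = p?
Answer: -59/288 ≈ -0.20486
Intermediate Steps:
E = 15 (E = (5 - 6) + 16 = -1 + 16 = 15)
W(c, X) = 15 + X (W(c, X) = X + 15 = 15 + X)
W(-270, -74)/Z(288) = (15 - 74)/288 = -59*1/288 = -59/288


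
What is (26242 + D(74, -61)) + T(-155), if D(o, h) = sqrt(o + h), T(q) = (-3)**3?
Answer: 26215 + sqrt(13) ≈ 26219.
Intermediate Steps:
T(q) = -27
D(o, h) = sqrt(h + o)
(26242 + D(74, -61)) + T(-155) = (26242 + sqrt(-61 + 74)) - 27 = (26242 + sqrt(13)) - 27 = 26215 + sqrt(13)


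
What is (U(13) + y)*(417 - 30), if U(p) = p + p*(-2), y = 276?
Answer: 101781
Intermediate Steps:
U(p) = -p (U(p) = p - 2*p = -p)
(U(13) + y)*(417 - 30) = (-1*13 + 276)*(417 - 30) = (-13 + 276)*387 = 263*387 = 101781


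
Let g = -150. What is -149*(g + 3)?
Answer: 21903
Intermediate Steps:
-149*(g + 3) = -149*(-150 + 3) = -149*(-147) = 21903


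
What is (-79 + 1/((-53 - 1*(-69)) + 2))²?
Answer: 2019241/324 ≈ 6232.2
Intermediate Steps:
(-79 + 1/((-53 - 1*(-69)) + 2))² = (-79 + 1/((-53 + 69) + 2))² = (-79 + 1/(16 + 2))² = (-79 + 1/18)² = (-1421/18)² = 2019241/324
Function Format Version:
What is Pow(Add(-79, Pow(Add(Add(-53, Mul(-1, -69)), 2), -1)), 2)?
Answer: Rational(2019241, 324) ≈ 6232.2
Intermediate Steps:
Pow(Add(-79, Pow(Add(Add(-53, Mul(-1, -69)), 2), -1)), 2) = Pow(Add(-79, Pow(Add(Add(-53, 69), 2), -1)), 2) = Pow(Add(-79, Pow(Add(16, 2), -1)), 2) = Pow(Add(-79, Pow(18, -1)), 2) = Pow(Add(-79, Rational(1, 18)), 2) = Pow(Rational(-1421, 18), 2) = Rational(2019241, 324)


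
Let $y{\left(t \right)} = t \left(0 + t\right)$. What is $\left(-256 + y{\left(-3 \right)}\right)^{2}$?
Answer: $61009$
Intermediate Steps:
$y{\left(t \right)} = t^{2}$ ($y{\left(t \right)} = t t = t^{2}$)
$\left(-256 + y{\left(-3 \right)}\right)^{2} = \left(-256 + \left(-3\right)^{2}\right)^{2} = \left(-256 + 9\right)^{2} = \left(-247\right)^{2} = 61009$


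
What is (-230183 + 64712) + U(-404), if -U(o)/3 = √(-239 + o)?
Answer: -165471 - 3*I*√643 ≈ -1.6547e+5 - 76.072*I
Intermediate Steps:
U(o) = -3*√(-239 + o)
(-230183 + 64712) + U(-404) = (-230183 + 64712) - 3*√(-239 - 404) = -165471 - 3*I*√643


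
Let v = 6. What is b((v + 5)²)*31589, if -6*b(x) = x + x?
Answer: -3822269/3 ≈ -1.2741e+6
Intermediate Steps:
b(x) = -x/3 (b(x) = -(x + x)/6 = -x/3)
b((v + 5)²)*31589 = -(6 + 5)²/3*31589 = -⅓*11²*31589 = -⅓*121*31589 = -121/3*31589 = -3822269/3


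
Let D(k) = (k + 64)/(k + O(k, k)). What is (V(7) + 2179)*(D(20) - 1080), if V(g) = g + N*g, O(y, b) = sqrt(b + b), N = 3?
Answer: -7119782/3 - 15449*sqrt(10)/15 ≈ -2.3765e+6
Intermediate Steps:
O(y, b) = sqrt(2)*sqrt(b) (O(y, b) = sqrt(2*b) = sqrt(2)*sqrt(b))
V(g) = 4*g (V(g) = g + 3*g = 4*g)
D(k) = (64 + k)/(k + sqrt(2)*sqrt(k)) (D(k) = (k + 64)/(k + sqrt(2)*sqrt(k)) = (64 + k)/(k + sqrt(2)*sqrt(k)))
(V(7) + 2179)*(D(20) - 1080) = (4*7 + 2179)*((64 + 20)/(20 + sqrt(2)*sqrt(20)) - 1080) = (28 + 2179)*(84/(20 + sqrt(2)*(2*sqrt(5))) - 1080) = 2207*(84/(20 + 2*sqrt(10)) - 1080) = 2207*(-1080 + 84/(20 + 2*sqrt(10))) = -2383560 + 185388/(20 + 2*sqrt(10))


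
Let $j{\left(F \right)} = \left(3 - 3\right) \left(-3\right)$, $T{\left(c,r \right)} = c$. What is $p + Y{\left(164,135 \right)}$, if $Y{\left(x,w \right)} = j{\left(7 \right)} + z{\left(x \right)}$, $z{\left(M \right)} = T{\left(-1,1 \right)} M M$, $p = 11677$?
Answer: $-15219$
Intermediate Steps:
$z{\left(M \right)} = - M^{2}$ ($z{\left(M \right)} = - M M = - M^{2}$)
$j{\left(F \right)} = 0$ ($j{\left(F \right)} = 0 \left(-3\right) = 0$)
$Y{\left(x,w \right)} = - x^{2}$ ($Y{\left(x,w \right)} = 0 - x^{2} = - x^{2}$)
$p + Y{\left(164,135 \right)} = 11677 - 164^{2} = 11677 - 26896 = -15219$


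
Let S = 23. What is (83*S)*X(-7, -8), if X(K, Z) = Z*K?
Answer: 106904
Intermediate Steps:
X(K, Z) = K*Z
(83*S)*X(-7, -8) = (83*23)*(-7*(-8)) = 1909*56 = 106904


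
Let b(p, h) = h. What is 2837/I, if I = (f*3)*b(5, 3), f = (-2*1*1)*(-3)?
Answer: 2837/54 ≈ 52.537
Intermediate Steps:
f = 6 (f = -2*1*(-3) = -2*(-3) = 6)
I = 54 (I = (6*3)*3 = 18*3 = 54)
2837/I = 2837/54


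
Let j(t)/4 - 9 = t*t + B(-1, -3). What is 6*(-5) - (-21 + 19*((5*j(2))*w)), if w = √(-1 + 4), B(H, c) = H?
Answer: -9 - 4560*√3 ≈ -7907.1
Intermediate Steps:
w = √3 ≈ 1.7320
j(t) = 32 + 4*t² (j(t) = 36 + 4*(t*t - 1) = 36 + 4*(t² - 1) = 36 + 4*(-1 + t²) = 36 + (-4 + 4*t²) = 32 + 4*t²)
6*(-5) - (-21 + 19*((5*j(2))*w)) = 6*(-5) - (-21 + 19*((5*(32 + 4*2²))*√3)) = -30 - (-21 + 19*((5*(32 + 4*4))*√3)) = -30 - (-21 + 19*((5*(32 + 16))*√3)) = -30 - (-21 + 19*((5*48)*√3)) = -30 - (-21 + 19*(240*√3)) = -30 - (-21 + 4560*√3) = -30 + (21 - 4560*√3) = -9 - 4560*√3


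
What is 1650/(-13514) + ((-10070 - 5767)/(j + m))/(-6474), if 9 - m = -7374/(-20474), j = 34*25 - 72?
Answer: -13971703583089/117423223408192 ≈ -0.11899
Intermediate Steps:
j = 778 (j = 850 - 72 = 778)
m = 88446/10237 (m = 9 - (-7374)/(-20474) = 9 - (-7374)*(-1)/20474 = 9 - 1*3687/10237 = 9 - 3687/10237 = 88446/10237 ≈ 8.6398)
1650/(-13514) + ((-10070 - 5767)/(j + m))/(-6474) = 1650/(-13514) + ((-10070 - 5767)/(778 + 88446/10237))/(-6474) = 1650*(-1/13514) - 15837/8052832/10237*(-1/6474) = -825/6757 - 15837*10237/8052832*(-1/6474) = -825/6757 - 162123369/8052832*(-1/6474) = -825/6757 + 54041123/17378011456 = -13971703583089/117423223408192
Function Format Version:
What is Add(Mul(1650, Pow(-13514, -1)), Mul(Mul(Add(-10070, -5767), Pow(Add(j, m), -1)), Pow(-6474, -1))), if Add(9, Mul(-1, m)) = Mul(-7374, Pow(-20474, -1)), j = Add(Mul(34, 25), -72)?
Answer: Rational(-13971703583089, 117423223408192) ≈ -0.11899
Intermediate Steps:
j = 778 (j = Add(850, -72) = 778)
m = Rational(88446, 10237) (m = Add(9, Mul(-1, Mul(-7374, Pow(-20474, -1)))) = Add(9, Mul(-1, Mul(-7374, Rational(-1, 20474)))) = Add(9, Mul(-1, Rational(3687, 10237))) = Add(9, Rational(-3687, 10237)) = Rational(88446, 10237) ≈ 8.6398)
Add(Mul(1650, Pow(-13514, -1)), Mul(Mul(Add(-10070, -5767), Pow(Add(j, m), -1)), Pow(-6474, -1))) = Add(Mul(1650, Pow(-13514, -1)), Mul(Mul(Add(-10070, -5767), Pow(Add(778, Rational(88446, 10237)), -1)), Pow(-6474, -1))) = Add(Mul(1650, Rational(-1, 13514)), Mul(Mul(-15837, Pow(Rational(8052832, 10237), -1)), Rational(-1, 6474))) = Add(Rational(-825, 6757), Mul(Mul(-15837, Rational(10237, 8052832)), Rational(-1, 6474))) = Add(Rational(-825, 6757), Mul(Rational(-162123369, 8052832), Rational(-1, 6474))) = Add(Rational(-825, 6757), Rational(54041123, 17378011456)) = Rational(-13971703583089, 117423223408192)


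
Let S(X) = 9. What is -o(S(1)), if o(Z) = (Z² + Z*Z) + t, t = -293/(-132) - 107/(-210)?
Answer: -253683/1540 ≈ -164.73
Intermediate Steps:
t = 4203/1540 (t = -293*(-1/132) - 107*(-1/210) = 293/132 + 107/210 = 4203/1540 ≈ 2.7292)
o(Z) = 4203/1540 + 2*Z² (o(Z) = (Z² + Z*Z) + 4203/1540 = (Z² + Z²) + 4203/1540 = 2*Z² + 4203/1540 = 4203/1540 + 2*Z²)
-o(S(1)) = -(4203/1540 + 2*9²) = -(4203/1540 + 2*81) = -(4203/1540 + 162) = -1*253683/1540 = -253683/1540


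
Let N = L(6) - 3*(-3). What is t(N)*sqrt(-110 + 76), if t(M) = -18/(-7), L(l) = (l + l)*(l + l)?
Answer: 18*I*sqrt(34)/7 ≈ 14.994*I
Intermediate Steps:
L(l) = 4*l**2 (L(l) = (2*l)*(2*l) = 4*l**2)
N = 153 (N = 4*6**2 - 3*(-3) = 4*36 + 9 = 144 + 9 = 153)
t(M) = 18/7 (t(M) = -18*(-1/7) = 18/7)
t(N)*sqrt(-110 + 76) = 18*sqrt(-110 + 76)/7 = 18*sqrt(-34)/7 = 18*(I*sqrt(34))/7 = 18*I*sqrt(34)/7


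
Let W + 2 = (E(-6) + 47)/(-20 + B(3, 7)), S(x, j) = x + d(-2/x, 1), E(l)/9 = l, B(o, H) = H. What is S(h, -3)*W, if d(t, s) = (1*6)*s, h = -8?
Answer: 38/13 ≈ 2.9231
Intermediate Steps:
E(l) = 9*l
d(t, s) = 6*s
S(x, j) = 6 + x (S(x, j) = x + 6*1 = x + 6 = 6 + x)
W = -19/13 (W = -2 + (9*(-6) + 47)/(-20 + 7) = -2 + (-54 + 47)/(-13) = -2 - 7*(-1/13) = -2 + 7/13 = -19/13 ≈ -1.4615)
S(h, -3)*W = (6 - 8)*(-19/13) = -2*(-19/13) = 38/13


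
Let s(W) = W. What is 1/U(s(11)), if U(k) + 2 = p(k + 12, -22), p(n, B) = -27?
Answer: -1/29 ≈ -0.034483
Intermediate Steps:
U(k) = -29 (U(k) = -2 - 27 = -29)
1/U(s(11)) = 1/(-29) = -1/29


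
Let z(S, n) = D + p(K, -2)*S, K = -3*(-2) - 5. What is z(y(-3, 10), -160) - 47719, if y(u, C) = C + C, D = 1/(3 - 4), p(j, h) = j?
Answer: -47700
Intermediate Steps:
K = 1 (K = 6 - 5 = 1)
D = -1 (D = 1/(-1) = -1)
y(u, C) = 2*C
z(S, n) = -1 + S (z(S, n) = -1 + 1*S = -1 + S)
z(y(-3, 10), -160) - 47719 = (-1 + 2*10) - 47719 = (-1 + 20) - 47719 = 19 - 47719 = -47700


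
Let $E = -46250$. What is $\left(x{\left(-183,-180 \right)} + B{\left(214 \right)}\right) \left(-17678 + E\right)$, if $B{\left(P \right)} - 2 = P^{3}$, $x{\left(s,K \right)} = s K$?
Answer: $-628622307408$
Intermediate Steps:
$x{\left(s,K \right)} = K s$
$B{\left(P \right)} = 2 + P^{3}$
$\left(x{\left(-183,-180 \right)} + B{\left(214 \right)}\right) \left(-17678 + E\right) = \left(\left(-180\right) \left(-183\right) + \left(2 + 214^{3}\right)\right) \left(-17678 - 46250\right) = \left(32940 + \left(2 + 9800344\right)\right) \left(-63928\right) = \left(32940 + 9800346\right) \left(-63928\right) = 9833286 \left(-63928\right) = -628622307408$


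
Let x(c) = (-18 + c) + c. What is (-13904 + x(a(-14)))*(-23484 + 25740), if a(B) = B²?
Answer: -30523680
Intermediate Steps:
x(c) = -18 + 2*c
(-13904 + x(a(-14)))*(-23484 + 25740) = (-13904 + (-18 + 2*(-14)²))*(-23484 + 25740) = (-13904 + (-18 + 2*196))*2256 = (-13904 + (-18 + 392))*2256 = (-13904 + 374)*2256 = -13530*2256 = -30523680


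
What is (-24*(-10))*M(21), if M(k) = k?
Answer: 5040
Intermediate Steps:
(-24*(-10))*M(21) = -24*(-10)*21 = 240*21 = 5040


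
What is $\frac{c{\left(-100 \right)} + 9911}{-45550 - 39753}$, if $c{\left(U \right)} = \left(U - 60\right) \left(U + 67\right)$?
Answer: $- \frac{15191}{85303} \approx -0.17808$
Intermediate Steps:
$c{\left(U \right)} = \left(-60 + U\right) \left(67 + U\right)$
$\frac{c{\left(-100 \right)} + 9911}{-45550 - 39753} = \frac{\left(-4020 + \left(-100\right)^{2} + 7 \left(-100\right)\right) + 9911}{-45550 - 39753} = \frac{\left(-4020 + 10000 - 700\right) + 9911}{-45550 - 39753} = \frac{5280 + 9911}{-45550 - 39753} = \frac{15191}{-85303} = 15191 \left(- \frac{1}{85303}\right) = - \frac{15191}{85303}$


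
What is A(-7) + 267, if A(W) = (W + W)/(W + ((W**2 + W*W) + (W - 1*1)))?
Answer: 22147/83 ≈ 266.83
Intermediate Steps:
A(W) = 2*W/(-1 + 2*W + 2*W**2) (A(W) = (2*W)/(W + ((W**2 + W**2) + (W - 1))) = (2*W)/(W + (2*W**2 + (-1 + W))) = (2*W)/(W + (-1 + W + 2*W**2)) = (2*W)/(-1 + 2*W + 2*W**2) = 2*W/(-1 + 2*W + 2*W**2))
A(-7) + 267 = 2*(-7)/(-1 + 2*(-7) + 2*(-7)**2) + 267 = 2*(-7)/(-1 - 14 + 2*49) + 267 = 2*(-7)/(-1 - 14 + 98) + 267 = 2*(-7)/83 + 267 = 2*(-7)*(1/83) + 267 = -14/83 + 267 = 22147/83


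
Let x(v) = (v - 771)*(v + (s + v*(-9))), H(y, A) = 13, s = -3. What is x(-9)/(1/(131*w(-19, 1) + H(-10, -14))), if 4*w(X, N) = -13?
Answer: 22214205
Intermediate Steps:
w(X, N) = -13/4 (w(X, N) = (1/4)*(-13) = -13/4)
x(v) = (-771 + v)*(-3 - 8*v) (x(v) = (v - 771)*(v + (-3 + v*(-9))) = (-771 + v)*(v + (-3 - 9*v)) = (-771 + v)*(-3 - 8*v))
x(-9)/(1/(131*w(-19, 1) + H(-10, -14))) = (2313 - 8*(-9)**2 + 6165*(-9))/(1/(131*(-13/4) + 13)) = (2313 - 8*81 - 55485)/(1/(-1703/4 + 13)) = (2313 - 648 - 55485)/(1/(-1651/4)) = -53820/(-4/1651) = -53820*(-1651/4) = 22214205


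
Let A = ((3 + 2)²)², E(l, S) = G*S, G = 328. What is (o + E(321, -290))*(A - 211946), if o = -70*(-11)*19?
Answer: 17009227290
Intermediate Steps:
E(l, S) = 328*S
A = 625 (A = (5²)² = 25² = 625)
o = 14630 (o = 770*19 = 14630)
(o + E(321, -290))*(A - 211946) = (14630 + 328*(-290))*(625 - 211946) = (14630 - 95120)*(-211321) = -80490*(-211321) = 17009227290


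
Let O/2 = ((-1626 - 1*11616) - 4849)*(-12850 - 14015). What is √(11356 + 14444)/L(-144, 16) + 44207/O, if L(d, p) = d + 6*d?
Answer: 44207/972029430 - 5*√258/504 ≈ -0.15930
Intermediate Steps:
L(d, p) = 7*d
O = 972029430 (O = 2*(((-1626 - 1*11616) - 4849)*(-12850 - 14015)) = 2*(((-1626 - 11616) - 4849)*(-26865)) = 2*((-13242 - 4849)*(-26865)) = 2*(-18091*(-26865)) = 2*486014715 = 972029430)
√(11356 + 14444)/L(-144, 16) + 44207/O = √(11356 + 14444)/((7*(-144))) + 44207/972029430 = √25800/(-1008) + 44207*(1/972029430) = (10*√258)*(-1/1008) + 44207/972029430 = -5*√258/504 + 44207/972029430 = 44207/972029430 - 5*√258/504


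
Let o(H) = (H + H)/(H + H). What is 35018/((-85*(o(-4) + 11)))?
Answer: -17509/510 ≈ -34.331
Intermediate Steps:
o(H) = 1 (o(H) = (2*H)/((2*H)) = (2*H)*(1/(2*H)) = 1)
35018/((-85*(o(-4) + 11))) = 35018/((-85*(1 + 11))) = 35018/((-85*12)) = 35018/(-1020) = 35018*(-1/1020) = -17509/510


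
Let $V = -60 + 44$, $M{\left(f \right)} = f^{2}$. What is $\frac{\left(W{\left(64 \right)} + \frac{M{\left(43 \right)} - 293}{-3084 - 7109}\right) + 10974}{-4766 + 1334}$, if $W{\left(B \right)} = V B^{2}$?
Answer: $\frac{278076011}{17491188} \approx 15.898$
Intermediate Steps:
$V = -16$
$W{\left(B \right)} = - 16 B^{2}$
$\frac{\left(W{\left(64 \right)} + \frac{M{\left(43 \right)} - 293}{-3084 - 7109}\right) + 10974}{-4766 + 1334} = \frac{\left(- 16 \cdot 64^{2} + \frac{43^{2} - 293}{-3084 - 7109}\right) + 10974}{-4766 + 1334} = \frac{\left(\left(-16\right) 4096 + \frac{1849 - 293}{-10193}\right) + 10974}{-3432} = \left(\left(-65536 + 1556 \left(- \frac{1}{10193}\right)\right) + 10974\right) \left(- \frac{1}{3432}\right) = \left(\left(-65536 - \frac{1556}{10193}\right) + 10974\right) \left(- \frac{1}{3432}\right) = \left(- \frac{668010004}{10193} + 10974\right) \left(- \frac{1}{3432}\right) = \left(- \frac{556152022}{10193}\right) \left(- \frac{1}{3432}\right) = \frac{278076011}{17491188}$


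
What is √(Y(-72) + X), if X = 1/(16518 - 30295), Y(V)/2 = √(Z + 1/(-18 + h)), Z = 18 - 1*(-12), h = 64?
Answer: √(-13777 + 8252423*√63526)/13777 ≈ 3.3103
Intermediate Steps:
Z = 30 (Z = 18 + 12 = 30)
Y(V) = √63526/23 (Y(V) = 2*√(30 + 1/(-18 + 64)) = 2*√(30 + 1/46) = 2*√(1381/46) = 2*(√63526/46) = √63526/23)
X = -1/13777 (X = 1/(-13777) = -1/13777 ≈ -7.2585e-5)
√(Y(-72) + X) = √(√63526/23 - 1/13777) = √(-1/13777 + √63526/23)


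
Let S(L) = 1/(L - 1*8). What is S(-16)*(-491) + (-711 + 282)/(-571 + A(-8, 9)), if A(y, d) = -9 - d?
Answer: 299495/14136 ≈ 21.187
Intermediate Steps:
S(L) = 1/(-8 + L) (S(L) = 1/(L - 8) = 1/(-8 + L))
S(-16)*(-491) + (-711 + 282)/(-571 + A(-8, 9)) = -491/(-8 - 16) + (-711 + 282)/(-571 + (-9 - 1*9)) = -491/(-24) - 429/(-571 + (-9 - 9)) = -1/24*(-491) - 429/(-571 - 18) = 491/24 - 429/(-589) = 491/24 - 429*(-1/589) = 491/24 + 429/589 = 299495/14136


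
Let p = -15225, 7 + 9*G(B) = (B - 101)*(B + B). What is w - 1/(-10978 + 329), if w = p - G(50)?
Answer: -1404794773/95841 ≈ -14658.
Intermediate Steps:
G(B) = -7/9 + 2*B*(-101 + B)/9 (G(B) = -7/9 + ((B - 101)*(B + B))/9 = -7/9 + ((-101 + B)*(2*B))/9 = -7/9 + (2*B*(-101 + B))/9 = -7/9 + 2*B*(-101 + B)/9)
w = -131918/9 (w = -15225 - (-7/9 - 202/9*50 + (2/9)*50²) = -15225 - (-7/9 - 10100/9 + (2/9)*2500) = -15225 - (-7/9 - 10100/9 + 5000/9) = -15225 - 1*(-5107/9) = -15225 + 5107/9 = -131918/9 ≈ -14658.)
w - 1/(-10978 + 329) = -131918/9 - 1/(-10978 + 329) = -131918/9 - 1/(-10649) = -131918/9 - 1*(-1/10649) = -131918/9 + 1/10649 = -1404794773/95841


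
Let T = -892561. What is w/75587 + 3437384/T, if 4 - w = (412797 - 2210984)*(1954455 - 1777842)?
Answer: 283462119320431827/67466008307 ≈ 4.2016e+6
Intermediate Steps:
w = 317583200635 (w = 4 - (412797 - 2210984)*(1954455 - 1777842) = 4 - (-1798187)*176613 = 4 - 1*(-317583200631) = 4 + 317583200631 = 317583200635)
w/75587 + 3437384/T = 317583200635/75587 + 3437384/(-892561) = 317583200635*(1/75587) + 3437384*(-1/892561) = 317583200635/75587 - 3437384/892561 = 283462119320431827/67466008307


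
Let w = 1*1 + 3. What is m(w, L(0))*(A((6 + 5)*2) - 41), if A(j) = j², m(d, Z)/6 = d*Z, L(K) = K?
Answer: 0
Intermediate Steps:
w = 4 (w = 1 + 3 = 4)
m(d, Z) = 6*Z*d (m(d, Z) = 6*(d*Z) = 6*(Z*d) = 6*Z*d)
m(w, L(0))*(A((6 + 5)*2) - 41) = (6*0*4)*(((6 + 5)*2)² - 41) = 0*((11*2)² - 41) = 0*(22² - 41) = 0*(484 - 41) = 0*443 = 0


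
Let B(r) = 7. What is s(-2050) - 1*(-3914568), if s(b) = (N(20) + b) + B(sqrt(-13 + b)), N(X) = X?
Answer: 3912545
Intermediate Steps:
s(b) = 27 + b (s(b) = (20 + b) + 7 = 27 + b)
s(-2050) - 1*(-3914568) = (27 - 2050) - 1*(-3914568) = -2023 + 3914568 = 3912545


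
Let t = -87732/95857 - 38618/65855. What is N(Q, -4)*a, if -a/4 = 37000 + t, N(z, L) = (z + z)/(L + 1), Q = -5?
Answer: -622824111462704/1262532547 ≈ -4.9331e+5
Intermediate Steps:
N(z, L) = 2*z/(1 + L) (N(z, L) = (2*z)/(1 + L) = 2*z/(1 + L))
t = -9479396486/6312662735 (t = -87732*1/95857 - 38618*1/65855 = -87732/95857 - 38618/65855 = -9479396486/6312662735 ≈ -1.5016)
a = -934236167194056/6312662735 (a = -4*(37000 - 9479396486/6312662735) = -4*233559041798514/6312662735 = -934236167194056/6312662735 ≈ -1.4799e+5)
N(Q, -4)*a = (2*(-5)/(1 - 4))*(-934236167194056/6312662735) = (2*(-5)/(-3))*(-934236167194056/6312662735) = (2*(-5)*(-1/3))*(-934236167194056/6312662735) = (10/3)*(-934236167194056/6312662735) = -622824111462704/1262532547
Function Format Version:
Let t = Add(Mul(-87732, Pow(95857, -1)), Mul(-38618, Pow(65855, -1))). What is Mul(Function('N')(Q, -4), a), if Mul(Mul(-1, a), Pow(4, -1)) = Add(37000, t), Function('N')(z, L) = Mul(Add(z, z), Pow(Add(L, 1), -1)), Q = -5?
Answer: Rational(-622824111462704, 1262532547) ≈ -4.9331e+5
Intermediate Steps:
Function('N')(z, L) = Mul(2, z, Pow(Add(1, L), -1)) (Function('N')(z, L) = Mul(Mul(2, z), Pow(Add(1, L), -1)) = Mul(2, z, Pow(Add(1, L), -1)))
t = Rational(-9479396486, 6312662735) (t = Add(Mul(-87732, Rational(1, 95857)), Mul(-38618, Rational(1, 65855))) = Add(Rational(-87732, 95857), Rational(-38618, 65855)) = Rational(-9479396486, 6312662735) ≈ -1.5016)
a = Rational(-934236167194056, 6312662735) (a = Mul(-4, Add(37000, Rational(-9479396486, 6312662735))) = Mul(-4, Rational(233559041798514, 6312662735)) = Rational(-934236167194056, 6312662735) ≈ -1.4799e+5)
Mul(Function('N')(Q, -4), a) = Mul(Mul(2, -5, Pow(Add(1, -4), -1)), Rational(-934236167194056, 6312662735)) = Mul(Mul(2, -5, Pow(-3, -1)), Rational(-934236167194056, 6312662735)) = Mul(Mul(2, -5, Rational(-1, 3)), Rational(-934236167194056, 6312662735)) = Mul(Rational(10, 3), Rational(-934236167194056, 6312662735)) = Rational(-622824111462704, 1262532547)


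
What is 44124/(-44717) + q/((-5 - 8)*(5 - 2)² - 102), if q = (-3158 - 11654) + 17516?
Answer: -130577924/9793023 ≈ -13.334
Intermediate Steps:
q = 2704 (q = -14812 + 17516 = 2704)
44124/(-44717) + q/((-5 - 8)*(5 - 2)² - 102) = 44124/(-44717) + 2704/((-5 - 8)*(5 - 2)² - 102) = 44124*(-1/44717) + 2704/(-13*3² - 102) = -44124/44717 + 2704/(-13*9 - 102) = -44124/44717 + 2704/(-117 - 102) = -44124/44717 + 2704/(-219) = -44124/44717 + 2704*(-1/219) = -44124/44717 - 2704/219 = -130577924/9793023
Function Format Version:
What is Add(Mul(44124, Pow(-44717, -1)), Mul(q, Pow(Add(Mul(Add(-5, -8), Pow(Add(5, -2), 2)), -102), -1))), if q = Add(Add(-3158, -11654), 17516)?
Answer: Rational(-130577924, 9793023) ≈ -13.334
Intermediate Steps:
q = 2704 (q = Add(-14812, 17516) = 2704)
Add(Mul(44124, Pow(-44717, -1)), Mul(q, Pow(Add(Mul(Add(-5, -8), Pow(Add(5, -2), 2)), -102), -1))) = Add(Mul(44124, Pow(-44717, -1)), Mul(2704, Pow(Add(Mul(Add(-5, -8), Pow(Add(5, -2), 2)), -102), -1))) = Add(Mul(44124, Rational(-1, 44717)), Mul(2704, Pow(Add(Mul(-13, Pow(3, 2)), -102), -1))) = Add(Rational(-44124, 44717), Mul(2704, Pow(Add(Mul(-13, 9), -102), -1))) = Add(Rational(-44124, 44717), Mul(2704, Pow(Add(-117, -102), -1))) = Add(Rational(-44124, 44717), Mul(2704, Pow(-219, -1))) = Add(Rational(-44124, 44717), Mul(2704, Rational(-1, 219))) = Add(Rational(-44124, 44717), Rational(-2704, 219)) = Rational(-130577924, 9793023)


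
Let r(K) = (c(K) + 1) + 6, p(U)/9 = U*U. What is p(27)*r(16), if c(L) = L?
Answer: 150903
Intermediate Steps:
p(U) = 9*U**2 (p(U) = 9*(U*U) = 9*U**2)
r(K) = 7 + K (r(K) = (K + 1) + 6 = (1 + K) + 6 = 7 + K)
p(27)*r(16) = (9*27**2)*(7 + 16) = (9*729)*23 = 6561*23 = 150903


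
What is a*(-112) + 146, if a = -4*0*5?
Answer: 146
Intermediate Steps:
a = 0 (a = 0*5 = 0)
a*(-112) + 146 = 0*(-112) + 146 = 0 + 146 = 146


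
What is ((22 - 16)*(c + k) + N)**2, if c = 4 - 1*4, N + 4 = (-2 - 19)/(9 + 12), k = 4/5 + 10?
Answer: 89401/25 ≈ 3576.0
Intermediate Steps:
k = 54/5 (k = 4*(1/5) + 10 = 4/5 + 10 = 54/5 ≈ 10.800)
N = -5 (N = -4 + (-2 - 19)/(9 + 12) = -4 - 21/21 = -4 - 21*1/21 = -4 - 1 = -5)
c = 0 (c = 4 - 4 = 0)
((22 - 16)*(c + k) + N)**2 = ((22 - 16)*(0 + 54/5) - 5)**2 = (6*(54/5) - 5)**2 = (324/5 - 5)**2 = (299/5)**2 = 89401/25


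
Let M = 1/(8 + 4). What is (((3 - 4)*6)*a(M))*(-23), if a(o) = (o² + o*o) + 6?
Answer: 9959/12 ≈ 829.92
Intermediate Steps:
M = 1/12 ≈ 0.083333
a(o) = 6 + 2*o² (a(o) = (o² + o²) + 6 = 2*o² + 6 = 6 + 2*o²)
(((3 - 4)*6)*a(M))*(-23) = (((3 - 4)*6)*(6 + 2*(1/12)²))*(-23) = ((-1*6)*(6 + 2*(1/144)))*(-23) = -6*(6 + 1/72)*(-23) = -6*433/72*(-23) = -433/12*(-23) = 9959/12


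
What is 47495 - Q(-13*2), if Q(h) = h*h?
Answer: 46819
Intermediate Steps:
Q(h) = h²
47495 - Q(-13*2) = 47495 - (-13*2)² = 47495 - 1*(-26)² = 47495 - 1*676 = 47495 - 676 = 46819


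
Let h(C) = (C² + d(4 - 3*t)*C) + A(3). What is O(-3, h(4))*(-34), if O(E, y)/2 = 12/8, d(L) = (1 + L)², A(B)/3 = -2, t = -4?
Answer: -102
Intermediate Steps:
A(B) = -6 (A(B) = 3*(-2) = -6)
h(C) = -6 + C² + 289*C (h(C) = (C² + (1 + (4 - 3*(-4)))²*C) - 6 = (C² + (1 + (4 + 12))²*C) - 6 = (C² + (1 + 16)²*C) - 6 = (C² + 17²*C) - 6 = (C² + 289*C) - 6 = -6 + C² + 289*C)
O(E, y) = 3 (O(E, y) = 2*(12/8) = 2*(12*(⅛)) = 2*(3/2) = 3)
O(-3, h(4))*(-34) = 3*(-34) = -102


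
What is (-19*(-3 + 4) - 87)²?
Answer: 11236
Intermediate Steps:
(-19*(-3 + 4) - 87)² = (-19*1 - 87)² = (-19 - 87)² = (-106)² = 11236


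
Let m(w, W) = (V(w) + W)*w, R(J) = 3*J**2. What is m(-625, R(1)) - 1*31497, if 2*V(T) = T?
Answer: 323881/2 ≈ 1.6194e+5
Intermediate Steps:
V(T) = T/2
m(w, W) = w*(W + w/2) (m(w, W) = (w/2 + W)*w = (W + w/2)*w = w*(W + w/2))
m(-625, R(1)) - 1*31497 = (1/2)*(-625)*(-625 + 2*(3*1**2)) - 1*31497 = (1/2)*(-625)*(-625 + 2*(3*1)) - 31497 = (1/2)*(-625)*(-625 + 2*3) - 31497 = (1/2)*(-625)*(-625 + 6) - 31497 = (1/2)*(-625)*(-619) - 31497 = 386875/2 - 31497 = 323881/2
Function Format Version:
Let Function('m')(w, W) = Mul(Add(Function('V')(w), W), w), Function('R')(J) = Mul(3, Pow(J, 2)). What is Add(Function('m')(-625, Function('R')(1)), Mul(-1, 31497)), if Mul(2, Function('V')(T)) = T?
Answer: Rational(323881, 2) ≈ 1.6194e+5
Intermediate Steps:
Function('V')(T) = Mul(Rational(1, 2), T)
Function('m')(w, W) = Mul(w, Add(W, Mul(Rational(1, 2), w))) (Function('m')(w, W) = Mul(Add(Mul(Rational(1, 2), w), W), w) = Mul(Add(W, Mul(Rational(1, 2), w)), w) = Mul(w, Add(W, Mul(Rational(1, 2), w))))
Add(Function('m')(-625, Function('R')(1)), Mul(-1, 31497)) = Add(Mul(Rational(1, 2), -625, Add(-625, Mul(2, Mul(3, Pow(1, 2))))), Mul(-1, 31497)) = Add(Mul(Rational(1, 2), -625, Add(-625, Mul(2, Mul(3, 1)))), -31497) = Add(Mul(Rational(1, 2), -625, Add(-625, Mul(2, 3))), -31497) = Add(Mul(Rational(1, 2), -625, Add(-625, 6)), -31497) = Add(Mul(Rational(1, 2), -625, -619), -31497) = Add(Rational(386875, 2), -31497) = Rational(323881, 2)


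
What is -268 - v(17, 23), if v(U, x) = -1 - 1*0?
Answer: -267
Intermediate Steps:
v(U, x) = -1 (v(U, x) = -1 + 0 = -1)
-268 - v(17, 23) = -268 - 1*(-1) = -268 + 1 = -267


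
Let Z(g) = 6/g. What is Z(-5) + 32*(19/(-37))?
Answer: -3262/185 ≈ -17.632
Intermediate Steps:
Z(-5) + 32*(19/(-37)) = 6/(-5) + 32*(19/(-37)) = 6*(-⅕) + 32*(19*(-1/37)) = -6/5 + 32*(-19/37) = -6/5 - 608/37 = -3262/185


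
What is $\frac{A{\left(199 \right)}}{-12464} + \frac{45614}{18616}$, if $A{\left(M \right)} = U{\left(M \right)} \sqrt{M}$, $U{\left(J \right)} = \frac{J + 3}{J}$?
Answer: $\frac{22807}{9308} - \frac{101 \sqrt{199}}{1240168} \approx 2.4491$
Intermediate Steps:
$U{\left(J \right)} = \frac{3 + J}{J}$
$A{\left(M \right)} = \frac{3 + M}{\sqrt{M}}$ ($A{\left(M \right)} = \frac{3 + M}{M} \sqrt{M} = \frac{3 + M}{\sqrt{M}}$)
$\frac{A{\left(199 \right)}}{-12464} + \frac{45614}{18616} = \frac{\frac{1}{\sqrt{199}} \left(3 + 199\right)}{-12464} + \frac{45614}{18616} = \frac{\sqrt{199}}{199} \cdot 202 \left(- \frac{1}{12464}\right) + 45614 \cdot \frac{1}{18616} = \frac{202 \sqrt{199}}{199} \left(- \frac{1}{12464}\right) + \frac{22807}{9308} = - \frac{101 \sqrt{199}}{1240168} + \frac{22807}{9308} = \frac{22807}{9308} - \frac{101 \sqrt{199}}{1240168}$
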